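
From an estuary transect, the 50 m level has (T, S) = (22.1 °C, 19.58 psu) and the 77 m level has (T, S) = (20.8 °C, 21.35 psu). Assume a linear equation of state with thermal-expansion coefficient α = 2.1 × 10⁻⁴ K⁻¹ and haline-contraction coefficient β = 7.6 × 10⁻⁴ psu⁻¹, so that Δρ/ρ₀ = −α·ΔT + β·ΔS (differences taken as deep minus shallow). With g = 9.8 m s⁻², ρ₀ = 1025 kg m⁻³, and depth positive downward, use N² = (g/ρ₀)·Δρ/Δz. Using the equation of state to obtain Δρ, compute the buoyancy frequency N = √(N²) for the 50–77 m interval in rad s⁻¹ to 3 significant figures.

0.0242 rad s⁻¹

ΔT = -1.3 K, ΔS = +1.77 psu (deep − shallow).
Δρ/ρ₀ = −αΔT + βΔS = 2.73 × 10⁻⁴ + 1.3452 × 10⁻³ = 1.6182 × 10⁻³, so Δρ ≈ 1.659 kg m⁻³.
N² = (g/ρ₀)·Δρ/Δz = g·(Δρ/ρ₀)/Δz = 9.8 × 1.6182 × 10⁻³ / 27 = 5.8735 × 10⁻⁴ s⁻².
N = √(5.8735 × 10⁻⁴) = 0.024235 rad s⁻¹ ≈ 0.0242 rad s⁻¹.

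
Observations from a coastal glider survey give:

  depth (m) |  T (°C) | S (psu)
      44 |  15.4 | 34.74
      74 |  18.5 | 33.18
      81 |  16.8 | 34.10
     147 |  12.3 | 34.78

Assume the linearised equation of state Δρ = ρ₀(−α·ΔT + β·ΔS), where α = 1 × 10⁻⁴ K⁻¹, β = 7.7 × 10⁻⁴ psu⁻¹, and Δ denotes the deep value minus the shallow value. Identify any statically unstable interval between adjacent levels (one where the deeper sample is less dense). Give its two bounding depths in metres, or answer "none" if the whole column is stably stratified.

44–74 m

Evaluate Δρ/ρ₀ = −αΔT + βΔS across each adjacent pair:
  44–74 m: −αΔT+βΔS = −(1 × 10⁻⁴)(+3.1)+(7.7 × 10⁻⁴)(-1.56) = -1.5 × 10⁻³ → UNSTABLE
  74–81 m: −αΔT+βΔS = −(1 × 10⁻⁴)(-1.7)+(7.7 × 10⁻⁴)(+0.92) = 8.8 × 10⁻⁴ → stable
  81–147 m: −αΔT+βΔS = −(1 × 10⁻⁴)(-4.5)+(7.7 × 10⁻⁴)(+0.68) = 9.7 × 10⁻⁴ → stable
The 44–74 m interval has Δρ < 0: lighter water underlies denser water.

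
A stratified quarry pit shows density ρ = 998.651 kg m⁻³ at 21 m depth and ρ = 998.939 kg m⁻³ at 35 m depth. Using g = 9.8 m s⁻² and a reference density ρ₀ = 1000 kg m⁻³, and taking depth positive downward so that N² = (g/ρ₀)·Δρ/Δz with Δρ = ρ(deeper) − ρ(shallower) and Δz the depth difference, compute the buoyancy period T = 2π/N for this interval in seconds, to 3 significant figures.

Δρ = 998.939 − 998.651 = 0.288 kg m⁻³ over Δz = 35 − 21 = 14 m.
N² = (9.8/1000) × (0.288/14) = 2.0160 × 10⁻⁴ s⁻².
N = √(2.0160 × 10⁻⁴) = 0.014199 rad s⁻¹, so T = 2π/N = 442.51 s ≈ 443 s.

443 s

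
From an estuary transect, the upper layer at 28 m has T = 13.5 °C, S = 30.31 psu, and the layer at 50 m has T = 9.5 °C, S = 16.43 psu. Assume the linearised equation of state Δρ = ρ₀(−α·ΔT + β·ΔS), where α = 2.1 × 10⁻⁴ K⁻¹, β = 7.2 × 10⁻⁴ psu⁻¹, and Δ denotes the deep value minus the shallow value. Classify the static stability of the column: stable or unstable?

ΔT = 9.5 − 13.5 = -4.0 K and ΔS = 16.43 − 30.31 = -13.88 psu (deep − shallow).
−αΔT = 8.40 × 10⁻⁴; βΔS = -9.9936 × 10⁻³; sum Δρ/ρ₀ = -9.1536 × 10⁻³.
Δρ/ρ₀ < 0, so Δρ < 0: deeper water is lighter → statically unstable; the column would overturn.

unstable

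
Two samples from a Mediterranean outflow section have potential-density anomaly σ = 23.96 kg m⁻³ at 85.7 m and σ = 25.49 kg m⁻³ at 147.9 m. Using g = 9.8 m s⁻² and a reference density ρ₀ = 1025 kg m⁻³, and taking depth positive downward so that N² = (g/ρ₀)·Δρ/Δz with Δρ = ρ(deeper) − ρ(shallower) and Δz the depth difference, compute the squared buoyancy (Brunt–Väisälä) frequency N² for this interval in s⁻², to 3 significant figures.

Δρ = 1025.49 − 1023.96 = 1.53 kg m⁻³ over Δz = 147.9 − 85.7 = 62.2 m.
N² = (9.8/1025) × (1.53/62.2) = 2.3518 × 10⁻⁴ s⁻² ≈ 2.35 × 10⁻⁴ s⁻².

2.35 × 10⁻⁴ s⁻²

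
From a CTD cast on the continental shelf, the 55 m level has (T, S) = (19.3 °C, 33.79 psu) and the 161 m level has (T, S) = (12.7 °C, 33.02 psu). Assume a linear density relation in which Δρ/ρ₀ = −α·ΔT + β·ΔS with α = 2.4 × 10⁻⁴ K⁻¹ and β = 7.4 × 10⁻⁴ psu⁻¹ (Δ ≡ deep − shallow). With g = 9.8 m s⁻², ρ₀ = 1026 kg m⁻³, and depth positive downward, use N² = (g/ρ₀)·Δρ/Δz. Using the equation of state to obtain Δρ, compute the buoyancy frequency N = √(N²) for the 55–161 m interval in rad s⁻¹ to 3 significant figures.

9.68 × 10⁻³ rad s⁻¹

ΔT = -6.6 K, ΔS = -0.77 psu (deep − shallow).
Δρ/ρ₀ = −αΔT + βΔS = 1.584 × 10⁻³ − 5.698 × 10⁻⁴ = 1.0142 × 10⁻³, so Δρ ≈ 1.041 kg m⁻³.
N² = (g/ρ₀)·Δρ/Δz = g·(Δρ/ρ₀)/Δz = 9.8 × 1.0142 × 10⁻³ / 106 = 9.3766 × 10⁻⁵ s⁻².
N = √(9.3766 × 10⁻⁵) = 9.6833 × 10⁻³ rad s⁻¹ ≈ 9.68 × 10⁻³ rad s⁻¹.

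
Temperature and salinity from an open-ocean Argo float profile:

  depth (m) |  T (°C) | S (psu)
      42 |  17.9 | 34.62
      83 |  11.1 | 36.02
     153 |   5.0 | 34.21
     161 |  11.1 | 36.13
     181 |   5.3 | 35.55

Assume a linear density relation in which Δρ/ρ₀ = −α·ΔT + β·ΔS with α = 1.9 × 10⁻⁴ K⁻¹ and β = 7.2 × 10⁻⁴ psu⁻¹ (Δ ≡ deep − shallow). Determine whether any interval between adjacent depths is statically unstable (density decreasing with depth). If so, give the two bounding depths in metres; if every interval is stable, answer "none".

Evaluate Δρ/ρ₀ = −αΔT + βΔS across each adjacent pair:
  42–83 m: −αΔT+βΔS = −(1.9 × 10⁻⁴)(-6.8)+(7.2 × 10⁻⁴)(+1.40) = 2.3 × 10⁻³ → stable
  83–153 m: −αΔT+βΔS = −(1.9 × 10⁻⁴)(-6.1)+(7.2 × 10⁻⁴)(-1.81) = -1.4 × 10⁻⁴ → UNSTABLE
  153–161 m: −αΔT+βΔS = −(1.9 × 10⁻⁴)(+6.1)+(7.2 × 10⁻⁴)(+1.92) = 2.2 × 10⁻⁴ → stable
  161–181 m: −αΔT+βΔS = −(1.9 × 10⁻⁴)(-5.8)+(7.2 × 10⁻⁴)(-0.58) = 6.8 × 10⁻⁴ → stable
The 83–153 m interval has Δρ < 0: lighter water underlies denser water.

83–153 m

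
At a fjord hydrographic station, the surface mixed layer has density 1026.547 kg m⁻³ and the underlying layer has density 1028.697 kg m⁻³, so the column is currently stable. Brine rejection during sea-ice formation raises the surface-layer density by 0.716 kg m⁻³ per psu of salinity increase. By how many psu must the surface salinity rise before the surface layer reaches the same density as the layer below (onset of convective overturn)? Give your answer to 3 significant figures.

3.00 psu

Density deficit of the surface layer: 1028.697 − 1026.547 = 2.15 kg m⁻³.
Required change = 2.15 / 0.716 = 3.00 psu.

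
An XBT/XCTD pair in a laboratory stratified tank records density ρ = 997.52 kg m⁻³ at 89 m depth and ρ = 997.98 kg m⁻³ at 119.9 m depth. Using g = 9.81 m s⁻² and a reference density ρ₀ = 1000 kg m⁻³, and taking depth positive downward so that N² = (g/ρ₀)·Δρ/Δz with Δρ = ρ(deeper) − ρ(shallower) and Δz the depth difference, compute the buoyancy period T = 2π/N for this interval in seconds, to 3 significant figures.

520 s

Δρ = 997.98 − 997.52 = 0.46 kg m⁻³ over Δz = 119.9 − 89 = 30.9 m.
N² = (9.81/1000) × (0.46/30.9) = 1.4604 × 10⁻⁴ s⁻².
N = √(1.4604 × 10⁻⁴) = 0.012085 rad s⁻¹, so T = 2π/N = 519.92 s ≈ 520 s.
A positive N² confirms static stability across the interval.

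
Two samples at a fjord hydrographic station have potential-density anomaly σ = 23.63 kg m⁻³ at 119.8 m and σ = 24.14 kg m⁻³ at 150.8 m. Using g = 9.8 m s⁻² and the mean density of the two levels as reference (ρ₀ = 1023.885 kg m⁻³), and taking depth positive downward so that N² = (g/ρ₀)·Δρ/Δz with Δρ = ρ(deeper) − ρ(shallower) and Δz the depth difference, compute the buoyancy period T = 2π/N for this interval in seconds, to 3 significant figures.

Δρ = 1024.14 − 1023.63 = 0.51 kg m⁻³ over Δz = 150.8 − 119.8 = 31 m.
N² = (9.8/1023.885) × (0.51/31) = 1.5746 × 10⁻⁴ s⁻².
N = √(1.5746 × 10⁻⁴) = 0.012548 rad s⁻¹, so T = 2π/N = 500.73 s ≈ 501 s.

501 s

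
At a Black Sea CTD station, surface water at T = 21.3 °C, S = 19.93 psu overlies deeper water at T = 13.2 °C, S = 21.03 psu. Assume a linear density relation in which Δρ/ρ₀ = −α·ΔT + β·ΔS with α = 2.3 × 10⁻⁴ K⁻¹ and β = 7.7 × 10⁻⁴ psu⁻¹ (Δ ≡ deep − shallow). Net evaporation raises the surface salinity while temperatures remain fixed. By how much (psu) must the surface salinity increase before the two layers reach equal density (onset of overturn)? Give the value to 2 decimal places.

3.52 psu

Neutral buoyancy requires −α(T_deep − T_surf) + β(S_deep − S_surf′) = 0.
S_surf′ = S_deep − (α/β)·ΔT = 21.03 − (2.3 × 10⁻⁴/7.7 × 10⁻⁴)·(-8.1) = 23.4495 psu.
Increase required: 23.4495 − 19.93 = 3.5195 psu.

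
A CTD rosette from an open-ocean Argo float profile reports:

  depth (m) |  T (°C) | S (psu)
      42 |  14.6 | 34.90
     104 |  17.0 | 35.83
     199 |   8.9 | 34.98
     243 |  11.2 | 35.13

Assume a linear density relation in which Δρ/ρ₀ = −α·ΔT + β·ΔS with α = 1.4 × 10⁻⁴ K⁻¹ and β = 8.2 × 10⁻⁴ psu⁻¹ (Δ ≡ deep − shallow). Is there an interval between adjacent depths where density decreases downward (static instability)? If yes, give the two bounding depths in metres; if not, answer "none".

Evaluate Δρ/ρ₀ = −αΔT + βΔS across each adjacent pair:
  42–104 m: −αΔT+βΔS = −(1.4 × 10⁻⁴)(+2.4)+(8.2 × 10⁻⁴)(+0.93) = 4.3 × 10⁻⁴ → stable
  104–199 m: −αΔT+βΔS = −(1.4 × 10⁻⁴)(-8.1)+(8.2 × 10⁻⁴)(-0.85) = 4.4 × 10⁻⁴ → stable
  199–243 m: −αΔT+βΔS = −(1.4 × 10⁻⁴)(+2.3)+(8.2 × 10⁻⁴)(+0.15) = -2.0 × 10⁻⁴ → UNSTABLE
The 199–243 m interval has Δρ < 0: lighter water underlies denser water.

199–243 m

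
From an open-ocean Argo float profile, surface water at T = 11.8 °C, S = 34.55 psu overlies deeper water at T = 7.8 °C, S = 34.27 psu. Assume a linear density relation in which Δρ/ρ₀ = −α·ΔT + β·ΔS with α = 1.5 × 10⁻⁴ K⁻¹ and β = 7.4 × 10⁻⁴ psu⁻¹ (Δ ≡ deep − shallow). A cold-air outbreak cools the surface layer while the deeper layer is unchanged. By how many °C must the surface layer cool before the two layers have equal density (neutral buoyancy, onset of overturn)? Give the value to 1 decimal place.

2.6 °C

Neutral buoyancy requires Δρ = 0, i.e. −α(T_deep − T_surf′) + β(S_deep − S_surf) = 0.
T_surf′ = T_deep − (β/α)·ΔS = 7.8 − (7.4 × 10⁻⁴/1.5 × 10⁻⁴)·(-0.28) = 9.181 °C.
Cooling required: 11.8 − (9.181) = 2.619 °C.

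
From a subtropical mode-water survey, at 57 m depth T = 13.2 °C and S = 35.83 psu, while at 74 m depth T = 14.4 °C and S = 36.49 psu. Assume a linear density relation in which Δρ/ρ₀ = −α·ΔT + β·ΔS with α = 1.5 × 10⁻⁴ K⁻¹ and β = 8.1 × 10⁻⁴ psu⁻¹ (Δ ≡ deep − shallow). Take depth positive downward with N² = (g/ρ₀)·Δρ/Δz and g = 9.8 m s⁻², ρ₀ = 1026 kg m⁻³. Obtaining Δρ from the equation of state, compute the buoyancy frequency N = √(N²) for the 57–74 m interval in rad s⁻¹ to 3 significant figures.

0.0143 rad s⁻¹

ΔT = +1.2 K, ΔS = +0.66 psu (deep − shallow).
Δρ/ρ₀ = −αΔT + βΔS = -1.80 × 10⁻⁴ + 5.346 × 10⁻⁴ = 3.546 × 10⁻⁴, so Δρ ≈ 0.3638 kg m⁻³.
N² = (g/ρ₀)·Δρ/Δz = g·(Δρ/ρ₀)/Δz = 9.8 × 3.546 × 10⁻⁴ / 17 = 2.0442 × 10⁻⁴ s⁻².
N = √(2.0442 × 10⁻⁴) = 0.014298 rad s⁻¹ ≈ 0.0143 rad s⁻¹.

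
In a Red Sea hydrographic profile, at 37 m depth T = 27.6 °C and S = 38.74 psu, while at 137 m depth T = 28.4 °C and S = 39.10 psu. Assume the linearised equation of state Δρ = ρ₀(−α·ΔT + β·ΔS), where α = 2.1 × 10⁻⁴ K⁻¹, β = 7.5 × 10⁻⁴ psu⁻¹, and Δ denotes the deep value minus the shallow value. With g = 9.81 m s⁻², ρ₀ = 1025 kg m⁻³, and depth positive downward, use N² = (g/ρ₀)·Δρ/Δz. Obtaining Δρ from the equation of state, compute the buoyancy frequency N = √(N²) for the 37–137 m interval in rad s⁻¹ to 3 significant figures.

3.16 × 10⁻³ rad s⁻¹

ΔT = +0.8 K, ΔS = +0.36 psu (deep − shallow).
Δρ/ρ₀ = −αΔT + βΔS = -1.68 × 10⁻⁴ + 2.70 × 10⁻⁴ = 1.02 × 10⁻⁴, so Δρ ≈ 0.1045 kg m⁻³.
N² = (g/ρ₀)·Δρ/Δz = g·(Δρ/ρ₀)/Δz = 9.81 × 1.02 × 10⁻⁴ / 100 = 1.0006 × 10⁻⁵ s⁻².
N = √(1.0006 × 10⁻⁵) = 3.1632 × 10⁻³ rad s⁻¹ ≈ 3.16 × 10⁻³ rad s⁻¹.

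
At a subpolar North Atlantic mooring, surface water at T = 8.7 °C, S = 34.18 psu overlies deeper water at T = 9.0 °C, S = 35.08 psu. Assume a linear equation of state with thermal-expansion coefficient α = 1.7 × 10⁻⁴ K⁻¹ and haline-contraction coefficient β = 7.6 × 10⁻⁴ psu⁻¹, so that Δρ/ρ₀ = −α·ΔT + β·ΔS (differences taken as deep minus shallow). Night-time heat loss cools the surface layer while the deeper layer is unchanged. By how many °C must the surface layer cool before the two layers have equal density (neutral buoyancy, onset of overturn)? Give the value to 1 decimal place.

3.7 °C

Neutral buoyancy requires Δρ = 0, i.e. −α(T_deep − T_surf′) + β(S_deep − S_surf) = 0.
T_surf′ = T_deep − (β/α)·ΔS = 9.0 − (7.6 × 10⁻⁴/1.7 × 10⁻⁴)·(+0.90) = 4.976 °C.
Cooling required: 8.7 − (4.976) = 3.724 °C.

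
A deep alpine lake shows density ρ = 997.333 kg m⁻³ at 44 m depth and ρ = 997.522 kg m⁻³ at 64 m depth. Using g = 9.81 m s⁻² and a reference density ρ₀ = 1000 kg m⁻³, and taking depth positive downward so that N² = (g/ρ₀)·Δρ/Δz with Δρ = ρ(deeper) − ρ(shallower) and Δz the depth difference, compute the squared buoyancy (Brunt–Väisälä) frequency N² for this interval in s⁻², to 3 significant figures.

9.27 × 10⁻⁵ s⁻²

Δρ = 997.522 − 997.333 = 0.189 kg m⁻³ over Δz = 64 − 44 = 20 m.
N² = (9.81/1000) × (0.189/20) = 9.2705 × 10⁻⁵ s⁻² ≈ 9.27 × 10⁻⁵ s⁻².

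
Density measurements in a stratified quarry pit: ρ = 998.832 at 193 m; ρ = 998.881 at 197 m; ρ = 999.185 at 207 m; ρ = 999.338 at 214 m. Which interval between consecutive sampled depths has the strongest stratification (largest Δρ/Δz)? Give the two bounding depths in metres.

Compute the density gradient over each adjacent pair:
  193–197 m: Δρ/Δz = 0.049/4 = 0.012 kg m⁻⁴
  197–207 m: Δρ/Δz = 0.304/10 = 0.030 kg m⁻⁴
  207–214 m: Δρ/Δz = 0.153/7 = 0.022 kg m⁻⁴
The largest gradient is in the 197–207 m interval — the pycnocline.

197–207 m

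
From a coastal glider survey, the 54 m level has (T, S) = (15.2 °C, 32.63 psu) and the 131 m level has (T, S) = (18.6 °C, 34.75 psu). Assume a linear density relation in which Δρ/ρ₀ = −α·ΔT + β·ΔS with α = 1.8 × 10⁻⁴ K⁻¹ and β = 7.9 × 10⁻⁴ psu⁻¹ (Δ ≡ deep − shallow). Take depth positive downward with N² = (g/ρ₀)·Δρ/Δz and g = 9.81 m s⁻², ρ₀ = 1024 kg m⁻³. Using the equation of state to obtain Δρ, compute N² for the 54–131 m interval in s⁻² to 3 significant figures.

1.35 × 10⁻⁴ s⁻²

ΔT = +3.4 K, ΔS = +2.12 psu (deep − shallow).
Δρ/ρ₀ = −αΔT + βΔS = -6.12 × 10⁻⁴ + 1.6748 × 10⁻³ = 1.0628 × 10⁻³, so Δρ ≈ 1.088 kg m⁻³.
N² = (g/ρ₀)·Δρ/Δz = g·(Δρ/ρ₀)/Δz = 9.81 × 1.0628 × 10⁻³ / 77 = 1.3540 × 10⁻⁴ s⁻² ≈ 1.35 × 10⁻⁴ s⁻².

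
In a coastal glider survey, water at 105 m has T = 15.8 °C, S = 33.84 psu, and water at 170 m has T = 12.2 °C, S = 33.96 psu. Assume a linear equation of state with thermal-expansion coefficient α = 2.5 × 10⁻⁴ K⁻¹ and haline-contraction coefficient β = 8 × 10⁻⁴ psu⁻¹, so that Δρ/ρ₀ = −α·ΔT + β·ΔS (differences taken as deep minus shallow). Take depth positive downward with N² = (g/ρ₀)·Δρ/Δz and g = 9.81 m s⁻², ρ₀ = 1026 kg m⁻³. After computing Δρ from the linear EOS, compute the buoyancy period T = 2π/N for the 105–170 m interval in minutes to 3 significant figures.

ΔT = -3.6 K, ΔS = +0.12 psu (deep − shallow).
Δρ/ρ₀ = −αΔT + βΔS = 9.00 × 10⁻⁴ + 9.60 × 10⁻⁵ = 9.96 × 10⁻⁴, so Δρ ≈ 1.022 kg m⁻³.
N² = (g/ρ₀)·Δρ/Δz = g·(Δρ/ρ₀)/Δz = 9.81 × 9.96 × 10⁻⁴ / 65 = 1.5032 × 10⁻⁴ s⁻².
N = √(1.5032 × 10⁻⁴) = 0.012261 rad s⁻¹ → T = 2π/N = 512.45 s = 8.5408 min ≈ 8.54 min.

8.54 min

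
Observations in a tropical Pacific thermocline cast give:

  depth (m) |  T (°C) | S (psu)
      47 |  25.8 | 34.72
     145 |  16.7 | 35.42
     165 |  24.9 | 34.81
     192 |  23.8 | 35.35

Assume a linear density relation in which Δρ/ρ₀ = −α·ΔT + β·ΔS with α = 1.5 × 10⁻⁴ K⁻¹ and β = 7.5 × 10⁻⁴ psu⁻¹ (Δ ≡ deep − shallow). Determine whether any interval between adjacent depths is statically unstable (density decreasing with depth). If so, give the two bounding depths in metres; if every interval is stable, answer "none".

Evaluate Δρ/ρ₀ = −αΔT + βΔS across each adjacent pair:
  47–145 m: −αΔT+βΔS = −(1.5 × 10⁻⁴)(-9.1)+(7.5 × 10⁻⁴)(+0.70) = 1.9 × 10⁻³ → stable
  145–165 m: −αΔT+βΔS = −(1.5 × 10⁻⁴)(+8.2)+(7.5 × 10⁻⁴)(-0.61) = -1.7 × 10⁻³ → UNSTABLE
  165–192 m: −αΔT+βΔS = −(1.5 × 10⁻⁴)(-1.1)+(7.5 × 10⁻⁴)(+0.54) = 5.7 × 10⁻⁴ → stable
The 145–165 m interval has Δρ < 0: lighter water underlies denser water.

145–165 m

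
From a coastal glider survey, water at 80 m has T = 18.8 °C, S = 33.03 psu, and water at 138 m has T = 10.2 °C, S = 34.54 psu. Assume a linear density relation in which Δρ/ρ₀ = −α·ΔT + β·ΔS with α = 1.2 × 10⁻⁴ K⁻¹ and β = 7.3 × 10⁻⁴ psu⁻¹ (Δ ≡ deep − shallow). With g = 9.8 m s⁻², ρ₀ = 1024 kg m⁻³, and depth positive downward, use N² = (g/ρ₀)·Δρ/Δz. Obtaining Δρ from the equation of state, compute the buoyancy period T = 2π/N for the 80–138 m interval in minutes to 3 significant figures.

ΔT = -8.6 K, ΔS = +1.51 psu (deep − shallow).
Δρ/ρ₀ = −αΔT + βΔS = 1.032 × 10⁻³ + 1.1023 × 10⁻³ = 2.1343 × 10⁻³, so Δρ ≈ 2.186 kg m⁻³.
N² = (g/ρ₀)·Δρ/Δz = g·(Δρ/ρ₀)/Δz = 9.8 × 2.1343 × 10⁻³ / 58 = 3.6062 × 10⁻⁴ s⁻².
N = √(3.6062 × 10⁻⁴) = 0.018990 rad s⁻¹ → T = 2π/N = 330.87 s = 5.5145 min ≈ 5.51 min.

5.51 min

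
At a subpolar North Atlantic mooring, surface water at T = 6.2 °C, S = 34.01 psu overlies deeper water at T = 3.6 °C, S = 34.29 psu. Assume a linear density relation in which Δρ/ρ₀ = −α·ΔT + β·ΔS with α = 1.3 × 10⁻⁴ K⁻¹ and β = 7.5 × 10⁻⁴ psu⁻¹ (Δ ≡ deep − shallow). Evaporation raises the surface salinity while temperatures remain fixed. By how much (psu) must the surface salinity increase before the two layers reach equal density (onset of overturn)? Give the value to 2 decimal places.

Neutral buoyancy requires −α(T_deep − T_surf) + β(S_deep − S_surf′) = 0.
S_surf′ = S_deep − (α/β)·ΔT = 34.29 − (1.3 × 10⁻⁴/7.5 × 10⁻⁴)·(-2.6) = 34.7407 psu.
Increase required: 34.7407 − 34.01 = 0.7307 psu.

0.73 psu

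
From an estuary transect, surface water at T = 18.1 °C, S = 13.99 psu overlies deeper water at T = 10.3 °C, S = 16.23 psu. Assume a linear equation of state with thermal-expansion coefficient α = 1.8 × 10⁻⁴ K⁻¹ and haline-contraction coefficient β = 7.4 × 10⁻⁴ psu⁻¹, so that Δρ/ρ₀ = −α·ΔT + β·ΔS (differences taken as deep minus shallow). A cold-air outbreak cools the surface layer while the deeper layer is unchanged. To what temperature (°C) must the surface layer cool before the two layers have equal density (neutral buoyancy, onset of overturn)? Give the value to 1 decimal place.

Neutral buoyancy requires Δρ = 0, i.e. −α(T_deep − T_surf′) + β(S_deep − S_surf) = 0.
T_surf′ = T_deep − (β/α)·ΔS = 10.3 − (7.4 × 10⁻⁴/1.8 × 10⁻⁴)·(+2.24) = 1.091 °C.
Cooling required: 18.1 − (1.091) = 17.009 °C.

1.1 °C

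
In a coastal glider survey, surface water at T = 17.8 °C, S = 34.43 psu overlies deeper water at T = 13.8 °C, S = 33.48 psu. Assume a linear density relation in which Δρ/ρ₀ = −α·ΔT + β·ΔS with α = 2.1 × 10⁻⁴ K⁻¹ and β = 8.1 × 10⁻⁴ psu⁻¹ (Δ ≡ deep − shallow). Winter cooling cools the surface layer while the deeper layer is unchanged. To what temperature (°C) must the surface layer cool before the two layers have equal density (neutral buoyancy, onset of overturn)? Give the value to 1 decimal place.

17.5 °C

Neutral buoyancy requires Δρ = 0, i.e. −α(T_deep − T_surf′) + β(S_deep − S_surf) = 0.
T_surf′ = T_deep − (β/α)·ΔS = 13.8 − (8.1 × 10⁻⁴/2.1 × 10⁻⁴)·(-0.95) = 17.464 °C.
Cooling required: 17.8 − (17.464) = 0.336 °C.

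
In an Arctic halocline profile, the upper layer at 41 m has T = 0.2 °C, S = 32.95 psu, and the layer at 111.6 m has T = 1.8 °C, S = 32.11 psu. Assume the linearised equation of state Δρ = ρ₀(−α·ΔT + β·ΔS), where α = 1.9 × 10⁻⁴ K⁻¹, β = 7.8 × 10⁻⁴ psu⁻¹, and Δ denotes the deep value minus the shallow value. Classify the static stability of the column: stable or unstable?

ΔT = 1.8 − 0.2 = +1.6 K and ΔS = 32.11 − 32.95 = -0.84 psu (deep − shallow).
−αΔT = -3.04 × 10⁻⁴; βΔS = -6.552 × 10⁻⁴; sum Δρ/ρ₀ = -9.592 × 10⁻⁴.
Δρ/ρ₀ < 0, so Δρ < 0: deeper water is lighter → statically unstable; the column would overturn.

unstable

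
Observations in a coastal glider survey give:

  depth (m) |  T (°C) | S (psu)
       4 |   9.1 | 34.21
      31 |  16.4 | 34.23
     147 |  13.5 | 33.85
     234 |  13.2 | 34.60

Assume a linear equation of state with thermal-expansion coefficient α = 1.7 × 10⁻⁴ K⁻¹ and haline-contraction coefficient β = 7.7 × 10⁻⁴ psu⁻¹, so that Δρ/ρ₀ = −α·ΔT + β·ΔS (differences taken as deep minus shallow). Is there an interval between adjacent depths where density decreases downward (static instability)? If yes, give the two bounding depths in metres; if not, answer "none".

4–31 m

Evaluate Δρ/ρ₀ = −αΔT + βΔS across each adjacent pair:
  4–31 m: −αΔT+βΔS = −(1.7 × 10⁻⁴)(+7.3)+(7.7 × 10⁻⁴)(+0.02) = -1.2 × 10⁻³ → UNSTABLE
  31–147 m: −αΔT+βΔS = −(1.7 × 10⁻⁴)(-2.9)+(7.7 × 10⁻⁴)(-0.38) = 2.0 × 10⁻⁴ → stable
  147–234 m: −αΔT+βΔS = −(1.7 × 10⁻⁴)(-0.3)+(7.7 × 10⁻⁴)(+0.75) = 6.3 × 10⁻⁴ → stable
The 4–31 m interval has Δρ < 0: lighter water underlies denser water.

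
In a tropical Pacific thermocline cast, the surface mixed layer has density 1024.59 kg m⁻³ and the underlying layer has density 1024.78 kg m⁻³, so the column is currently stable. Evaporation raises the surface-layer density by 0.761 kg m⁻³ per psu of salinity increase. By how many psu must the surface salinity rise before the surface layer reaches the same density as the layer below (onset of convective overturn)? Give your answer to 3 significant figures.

Density deficit of the surface layer: 1024.78 − 1024.59 = 0.19 kg m⁻³.
Required change = 0.19 / 0.761 = 0.250 psu.

0.250 psu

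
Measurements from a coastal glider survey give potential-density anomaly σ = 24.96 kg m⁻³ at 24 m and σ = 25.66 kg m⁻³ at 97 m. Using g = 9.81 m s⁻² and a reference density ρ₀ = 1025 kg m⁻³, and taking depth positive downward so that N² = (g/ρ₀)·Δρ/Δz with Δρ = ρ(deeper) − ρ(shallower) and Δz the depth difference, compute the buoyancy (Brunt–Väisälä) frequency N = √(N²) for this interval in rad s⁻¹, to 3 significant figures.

9.58 × 10⁻³ rad s⁻¹

Δρ = 1025.66 − 1024.96 = 0.70 kg m⁻³ over Δz = 97 − 24 = 73 m.
N² = (9.81/1025) × (0.70/73) = 9.1774 × 10⁻⁵ s⁻².
N = √(9.1774 × 10⁻⁵) = 9.5799 × 10⁻³ rad s⁻¹ ≈ 9.58 × 10⁻³ rad s⁻¹.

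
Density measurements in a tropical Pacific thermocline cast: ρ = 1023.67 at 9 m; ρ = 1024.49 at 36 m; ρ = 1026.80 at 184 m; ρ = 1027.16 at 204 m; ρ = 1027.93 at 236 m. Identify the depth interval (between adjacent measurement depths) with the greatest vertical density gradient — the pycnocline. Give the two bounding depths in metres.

9–36 m

Compute the density gradient over each adjacent pair:
  9–36 m: Δρ/Δz = 0.82/27 = 0.030 kg m⁻⁴
  36–184 m: Δρ/Δz = 2.31/148 = 0.016 kg m⁻⁴
  184–204 m: Δρ/Δz = 0.36/20 = 0.018 kg m⁻⁴
  204–236 m: Δρ/Δz = 0.77/32 = 0.024 kg m⁻⁴
The largest gradient is in the 9–36 m interval — the pycnocline.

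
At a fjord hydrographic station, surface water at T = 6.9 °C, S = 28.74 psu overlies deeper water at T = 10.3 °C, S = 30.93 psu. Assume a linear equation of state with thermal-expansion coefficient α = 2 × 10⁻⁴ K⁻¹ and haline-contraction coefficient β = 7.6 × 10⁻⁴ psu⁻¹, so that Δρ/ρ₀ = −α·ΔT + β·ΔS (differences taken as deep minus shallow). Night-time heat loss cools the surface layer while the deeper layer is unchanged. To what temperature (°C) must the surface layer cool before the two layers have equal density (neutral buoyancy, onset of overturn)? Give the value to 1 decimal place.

Neutral buoyancy requires Δρ = 0, i.e. −α(T_deep − T_surf′) + β(S_deep − S_surf) = 0.
T_surf′ = T_deep − (β/α)·ΔS = 10.3 − (7.6 × 10⁻⁴/2 × 10⁻⁴)·(+2.19) = 1.978 °C.
Cooling required: 6.9 − (1.978) = 4.922 °C.

2.0 °C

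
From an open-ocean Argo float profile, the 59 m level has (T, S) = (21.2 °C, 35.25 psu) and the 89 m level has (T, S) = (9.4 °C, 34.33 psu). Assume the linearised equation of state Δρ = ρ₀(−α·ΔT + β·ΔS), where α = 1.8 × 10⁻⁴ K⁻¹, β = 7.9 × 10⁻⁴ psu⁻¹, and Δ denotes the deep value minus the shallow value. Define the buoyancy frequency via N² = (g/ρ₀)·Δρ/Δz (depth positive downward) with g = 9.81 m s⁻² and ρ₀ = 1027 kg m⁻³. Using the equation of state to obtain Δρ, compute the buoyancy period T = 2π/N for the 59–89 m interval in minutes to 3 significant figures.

ΔT = -11.8 K, ΔS = -0.92 psu (deep − shallow).
Δρ/ρ₀ = −αΔT + βΔS = 2.124 × 10⁻³ − 7.268 × 10⁻⁴ = 1.3972 × 10⁻³, so Δρ ≈ 1.435 kg m⁻³.
N² = (g/ρ₀)·Δρ/Δz = g·(Δρ/ρ₀)/Δz = 9.81 × 1.3972 × 10⁻³ / 30 = 4.5688 × 10⁻⁴ s⁻².
N = √(4.5688 × 10⁻⁴) = 0.021375 rad s⁻¹ → T = 2π/N = 293.95 s = 4.8992 min ≈ 4.90 min.

4.90 min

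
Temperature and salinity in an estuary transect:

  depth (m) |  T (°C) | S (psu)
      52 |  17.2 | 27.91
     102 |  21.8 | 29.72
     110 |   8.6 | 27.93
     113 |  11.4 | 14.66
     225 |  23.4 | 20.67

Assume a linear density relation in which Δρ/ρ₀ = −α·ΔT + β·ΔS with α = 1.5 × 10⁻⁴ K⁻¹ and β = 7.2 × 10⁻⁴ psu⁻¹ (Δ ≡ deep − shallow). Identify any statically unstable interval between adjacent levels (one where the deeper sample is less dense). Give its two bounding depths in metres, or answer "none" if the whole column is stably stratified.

110–113 m

Evaluate Δρ/ρ₀ = −αΔT + βΔS across each adjacent pair:
  52–102 m: −αΔT+βΔS = −(1.5 × 10⁻⁴)(+4.6)+(7.2 × 10⁻⁴)(+1.81) = 6.1 × 10⁻⁴ → stable
  102–110 m: −αΔT+βΔS = −(1.5 × 10⁻⁴)(-13.2)+(7.2 × 10⁻⁴)(-1.79) = 6.9 × 10⁻⁴ → stable
  110–113 m: −αΔT+βΔS = −(1.5 × 10⁻⁴)(+2.8)+(7.2 × 10⁻⁴)(-13.27) = -0.010 → UNSTABLE
  113–225 m: −αΔT+βΔS = −(1.5 × 10⁻⁴)(+12.0)+(7.2 × 10⁻⁴)(+6.01) = 2.5 × 10⁻³ → stable
The 110–113 m interval has Δρ < 0: lighter water underlies denser water.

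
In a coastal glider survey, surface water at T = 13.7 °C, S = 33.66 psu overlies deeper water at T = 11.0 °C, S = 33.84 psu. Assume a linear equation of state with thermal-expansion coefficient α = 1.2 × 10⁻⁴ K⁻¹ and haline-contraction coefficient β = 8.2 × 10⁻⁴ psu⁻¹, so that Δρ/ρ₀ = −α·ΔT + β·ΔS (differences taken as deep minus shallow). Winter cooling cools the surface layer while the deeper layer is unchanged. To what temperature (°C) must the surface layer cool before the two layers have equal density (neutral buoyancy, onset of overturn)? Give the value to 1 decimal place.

Neutral buoyancy requires Δρ = 0, i.e. −α(T_deep − T_surf′) + β(S_deep − S_surf) = 0.
T_surf′ = T_deep − (β/α)·ΔS = 11.0 − (8.2 × 10⁻⁴/1.2 × 10⁻⁴)·(+0.18) = 9.770 °C.
Cooling required: 13.7 − (9.770) = 3.930 °C.

9.8 °C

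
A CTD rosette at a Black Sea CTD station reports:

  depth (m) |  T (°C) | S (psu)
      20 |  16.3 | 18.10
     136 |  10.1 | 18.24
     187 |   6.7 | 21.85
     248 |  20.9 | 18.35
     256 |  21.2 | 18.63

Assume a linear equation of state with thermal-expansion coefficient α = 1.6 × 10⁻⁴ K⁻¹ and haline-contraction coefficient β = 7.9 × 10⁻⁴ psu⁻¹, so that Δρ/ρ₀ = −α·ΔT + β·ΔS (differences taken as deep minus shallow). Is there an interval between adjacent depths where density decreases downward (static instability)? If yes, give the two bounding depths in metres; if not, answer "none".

187–248 m

Evaluate Δρ/ρ₀ = −αΔT + βΔS across each adjacent pair:
  20–136 m: −αΔT+βΔS = −(1.6 × 10⁻⁴)(-6.2)+(7.9 × 10⁻⁴)(+0.14) = 1.1 × 10⁻³ → stable
  136–187 m: −αΔT+βΔS = −(1.6 × 10⁻⁴)(-3.4)+(7.9 × 10⁻⁴)(+3.61) = 3.4 × 10⁻³ → stable
  187–248 m: −αΔT+βΔS = −(1.6 × 10⁻⁴)(+14.2)+(7.9 × 10⁻⁴)(-3.50) = -5.0 × 10⁻³ → UNSTABLE
  248–256 m: −αΔT+βΔS = −(1.6 × 10⁻⁴)(+0.3)+(7.9 × 10⁻⁴)(+0.28) = 1.7 × 10⁻⁴ → stable
The 187–248 m interval has Δρ < 0: lighter water underlies denser water.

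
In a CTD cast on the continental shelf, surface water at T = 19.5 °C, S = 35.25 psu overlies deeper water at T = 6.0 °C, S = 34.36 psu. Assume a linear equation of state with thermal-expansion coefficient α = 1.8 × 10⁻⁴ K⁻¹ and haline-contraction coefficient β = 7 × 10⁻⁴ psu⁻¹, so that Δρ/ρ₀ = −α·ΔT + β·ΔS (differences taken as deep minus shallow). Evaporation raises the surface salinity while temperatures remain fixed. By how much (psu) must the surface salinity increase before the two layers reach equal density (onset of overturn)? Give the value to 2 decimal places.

Neutral buoyancy requires −α(T_deep − T_surf) + β(S_deep − S_surf′) = 0.
S_surf′ = S_deep − (α/β)·ΔT = 34.36 − (1.8 × 10⁻⁴/7 × 10⁻⁴)·(-13.5) = 37.8314 psu.
Increase required: 37.8314 − 35.25 = 2.5814 psu.

2.58 psu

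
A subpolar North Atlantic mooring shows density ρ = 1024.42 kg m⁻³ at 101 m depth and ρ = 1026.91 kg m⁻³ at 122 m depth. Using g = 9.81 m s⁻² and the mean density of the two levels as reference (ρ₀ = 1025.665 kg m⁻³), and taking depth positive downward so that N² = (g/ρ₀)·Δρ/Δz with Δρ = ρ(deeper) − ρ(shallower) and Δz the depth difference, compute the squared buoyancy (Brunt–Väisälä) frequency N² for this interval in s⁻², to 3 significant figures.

Δρ = 1026.91 − 1024.42 = 2.49 kg m⁻³ over Δz = 122 − 101 = 21 m.
N² = (9.81/1025.665) × (2.49/21) = 1.1341 × 10⁻³ s⁻² ≈ 1.13 × 10⁻³ s⁻².

1.13 × 10⁻³ s⁻²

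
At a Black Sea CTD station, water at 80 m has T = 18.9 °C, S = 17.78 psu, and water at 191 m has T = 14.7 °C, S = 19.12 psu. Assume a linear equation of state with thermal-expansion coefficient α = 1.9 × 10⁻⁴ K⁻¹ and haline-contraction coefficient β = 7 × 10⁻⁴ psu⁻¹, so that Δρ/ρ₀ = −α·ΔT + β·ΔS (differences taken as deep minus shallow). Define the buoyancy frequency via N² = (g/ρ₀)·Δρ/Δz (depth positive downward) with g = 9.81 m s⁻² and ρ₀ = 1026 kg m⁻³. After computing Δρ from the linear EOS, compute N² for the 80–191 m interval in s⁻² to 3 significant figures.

1.53 × 10⁻⁴ s⁻²

ΔT = -4.2 K, ΔS = +1.34 psu (deep − shallow).
Δρ/ρ₀ = −αΔT + βΔS = 7.98 × 10⁻⁴ + 9.38 × 10⁻⁴ = 1.736 × 10⁻³, so Δρ ≈ 1.781 kg m⁻³.
N² = (g/ρ₀)·Δρ/Δz = g·(Δρ/ρ₀)/Δz = 9.81 × 1.736 × 10⁻³ / 111 = 1.5342 × 10⁻⁴ s⁻² ≈ 1.53 × 10⁻⁴ s⁻².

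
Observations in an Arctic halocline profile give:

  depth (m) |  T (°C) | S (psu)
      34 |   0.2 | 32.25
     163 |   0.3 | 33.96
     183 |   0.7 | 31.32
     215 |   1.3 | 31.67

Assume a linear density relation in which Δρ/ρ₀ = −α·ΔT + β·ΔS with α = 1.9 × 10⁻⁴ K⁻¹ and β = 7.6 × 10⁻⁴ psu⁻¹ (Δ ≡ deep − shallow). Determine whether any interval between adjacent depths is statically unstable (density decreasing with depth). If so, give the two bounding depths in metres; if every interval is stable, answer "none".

163–183 m

Evaluate Δρ/ρ₀ = −αΔT + βΔS across each adjacent pair:
  34–163 m: −αΔT+βΔS = −(1.9 × 10⁻⁴)(+0.1)+(7.6 × 10⁻⁴)(+1.71) = 1.3 × 10⁻³ → stable
  163–183 m: −αΔT+βΔS = −(1.9 × 10⁻⁴)(+0.4)+(7.6 × 10⁻⁴)(-2.64) = -2.1 × 10⁻³ → UNSTABLE
  183–215 m: −αΔT+βΔS = −(1.9 × 10⁻⁴)(+0.6)+(7.6 × 10⁻⁴)(+0.35) = 1.5 × 10⁻⁴ → stable
The 163–183 m interval has Δρ < 0: lighter water underlies denser water.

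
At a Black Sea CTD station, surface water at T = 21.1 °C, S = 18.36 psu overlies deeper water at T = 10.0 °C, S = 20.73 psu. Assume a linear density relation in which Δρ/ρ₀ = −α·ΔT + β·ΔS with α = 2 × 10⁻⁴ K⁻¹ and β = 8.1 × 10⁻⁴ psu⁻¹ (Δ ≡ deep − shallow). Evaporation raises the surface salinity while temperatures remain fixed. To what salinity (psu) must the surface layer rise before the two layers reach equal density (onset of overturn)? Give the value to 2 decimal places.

Neutral buoyancy requires −α(T_deep − T_surf) + β(S_deep − S_surf′) = 0.
S_surf′ = S_deep − (α/β)·ΔT = 20.73 − (2 × 10⁻⁴/8.1 × 10⁻⁴)·(-11.1) = 23.4707 psu.
Increase required: 23.4707 − 18.36 = 5.1107 psu.

23.47 psu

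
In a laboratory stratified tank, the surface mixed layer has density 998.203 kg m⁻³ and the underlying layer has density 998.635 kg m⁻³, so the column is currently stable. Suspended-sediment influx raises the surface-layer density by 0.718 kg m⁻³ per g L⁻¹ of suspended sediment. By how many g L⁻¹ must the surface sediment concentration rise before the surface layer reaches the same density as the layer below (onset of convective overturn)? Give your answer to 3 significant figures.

0.602 g L⁻¹

Density deficit of the surface layer: 998.635 − 998.203 = 0.432 kg m⁻³.
Required change = 0.432 / 0.718 = 0.602 g L⁻¹.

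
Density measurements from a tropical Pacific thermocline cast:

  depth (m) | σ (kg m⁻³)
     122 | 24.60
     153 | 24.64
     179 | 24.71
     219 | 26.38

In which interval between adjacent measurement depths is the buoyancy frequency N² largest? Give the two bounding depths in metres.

Compute the density gradient over each adjacent pair:
  122–153 m: Δρ/Δz = 0.04/31 = 1.3 × 10⁻³ kg m⁻⁴
  153–179 m: Δρ/Δz = 0.07/26 = 2.7 × 10⁻³ kg m⁻⁴
  179–219 m: Δρ/Δz = 1.67/40 = 0.042 kg m⁻⁴
The largest gradient is in the 179–219 m interval — the pycnocline.

179–219 m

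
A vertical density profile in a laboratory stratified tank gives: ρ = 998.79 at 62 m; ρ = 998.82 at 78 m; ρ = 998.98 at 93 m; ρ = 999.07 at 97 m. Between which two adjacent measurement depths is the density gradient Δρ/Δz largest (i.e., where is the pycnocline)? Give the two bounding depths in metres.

Compute the density gradient over each adjacent pair:
  62–78 m: Δρ/Δz = 0.03/16 = 1.9 × 10⁻³ kg m⁻⁴
  78–93 m: Δρ/Δz = 0.16/15 = 0.011 kg m⁻⁴
  93–97 m: Δρ/Δz = 0.09/4 = 0.022 kg m⁻⁴
The largest gradient is in the 93–97 m interval — the pycnocline.

93–97 m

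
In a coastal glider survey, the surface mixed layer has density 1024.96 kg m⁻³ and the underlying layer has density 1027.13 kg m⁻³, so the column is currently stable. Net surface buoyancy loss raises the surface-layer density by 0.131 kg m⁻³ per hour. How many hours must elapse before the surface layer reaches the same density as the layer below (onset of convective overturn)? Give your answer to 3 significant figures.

16.6 hours

Density deficit of the surface layer: 1027.13 − 1024.96 = 2.17 kg m⁻³.
Required change = 2.17 / 0.131 = 16.6 hours.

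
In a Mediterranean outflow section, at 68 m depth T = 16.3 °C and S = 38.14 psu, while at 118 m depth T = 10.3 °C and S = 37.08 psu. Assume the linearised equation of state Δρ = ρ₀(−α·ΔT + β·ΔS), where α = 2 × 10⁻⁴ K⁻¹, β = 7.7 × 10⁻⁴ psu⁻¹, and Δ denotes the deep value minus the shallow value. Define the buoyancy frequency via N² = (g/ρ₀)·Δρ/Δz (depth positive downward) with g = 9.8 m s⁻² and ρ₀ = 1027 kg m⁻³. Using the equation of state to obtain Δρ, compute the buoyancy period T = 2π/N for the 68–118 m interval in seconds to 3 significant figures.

ΔT = -6.0 K, ΔS = -1.06 psu (deep − shallow).
Δρ/ρ₀ = −αΔT + βΔS = 1.20 × 10⁻³ − 8.162 × 10⁻⁴ = 3.838 × 10⁻⁴, so Δρ ≈ 0.3942 kg m⁻³.
N² = (g/ρ₀)·Δρ/Δz = g·(Δρ/ρ₀)/Δz = 9.8 × 3.838 × 10⁻⁴ / 50 = 7.5225 × 10⁻⁵ s⁻².
N = √(7.5225 × 10⁻⁵) = 8.6732 × 10⁻³ rad s⁻¹ → T = 2π/N = 724.44 s ≈ 724 s.

724 s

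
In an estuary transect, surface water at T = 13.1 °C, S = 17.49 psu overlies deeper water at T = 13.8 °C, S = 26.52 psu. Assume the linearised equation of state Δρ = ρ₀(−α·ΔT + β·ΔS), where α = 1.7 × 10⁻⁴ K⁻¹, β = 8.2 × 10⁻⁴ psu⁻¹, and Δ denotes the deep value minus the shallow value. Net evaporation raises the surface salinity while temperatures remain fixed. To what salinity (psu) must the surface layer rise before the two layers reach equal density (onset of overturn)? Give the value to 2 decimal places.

26.37 psu

Neutral buoyancy requires −α(T_deep − T_surf) + β(S_deep − S_surf′) = 0.
S_surf′ = S_deep − (α/β)·ΔT = 26.52 − (1.7 × 10⁻⁴/8.2 × 10⁻⁴)·(+0.7) = 26.3749 psu.
Increase required: 26.3749 − 17.49 = 8.8849 psu.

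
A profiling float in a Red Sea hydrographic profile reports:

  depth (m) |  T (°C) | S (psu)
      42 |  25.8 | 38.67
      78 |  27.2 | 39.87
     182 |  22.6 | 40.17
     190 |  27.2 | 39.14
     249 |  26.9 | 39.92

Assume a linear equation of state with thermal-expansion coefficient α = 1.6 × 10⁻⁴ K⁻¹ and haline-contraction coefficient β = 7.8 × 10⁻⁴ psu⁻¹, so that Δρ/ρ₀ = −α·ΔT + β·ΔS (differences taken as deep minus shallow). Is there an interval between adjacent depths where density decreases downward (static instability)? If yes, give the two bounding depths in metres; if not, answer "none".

Evaluate Δρ/ρ₀ = −αΔT + βΔS across each adjacent pair:
  42–78 m: −αΔT+βΔS = −(1.6 × 10⁻⁴)(+1.4)+(7.8 × 10⁻⁴)(+1.20) = 7.1 × 10⁻⁴ → stable
  78–182 m: −αΔT+βΔS = −(1.6 × 10⁻⁴)(-4.6)+(7.8 × 10⁻⁴)(+0.30) = 9.7 × 10⁻⁴ → stable
  182–190 m: −αΔT+βΔS = −(1.6 × 10⁻⁴)(+4.6)+(7.8 × 10⁻⁴)(-1.03) = -1.5 × 10⁻³ → UNSTABLE
  190–249 m: −αΔT+βΔS = −(1.6 × 10⁻⁴)(-0.3)+(7.8 × 10⁻⁴)(+0.78) = 6.6 × 10⁻⁴ → stable
The 182–190 m interval has Δρ < 0: lighter water underlies denser water.

182–190 m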